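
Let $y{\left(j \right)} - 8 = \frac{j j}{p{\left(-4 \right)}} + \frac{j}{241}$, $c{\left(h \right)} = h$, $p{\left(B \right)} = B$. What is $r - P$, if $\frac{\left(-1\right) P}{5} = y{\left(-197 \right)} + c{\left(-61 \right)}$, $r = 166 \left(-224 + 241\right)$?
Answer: $- \frac{44303837}{964} \approx -45958.0$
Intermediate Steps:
$y{\left(j \right)} = 8 - \frac{j^{2}}{4} + \frac{j}{241}$ ($y{\left(j \right)} = 8 + \left(\frac{j j}{-4} + \frac{j}{241}\right) = 8 + \left(j^{2} \left(- \frac{1}{4}\right) + j \frac{1}{241}\right) = 8 - \left(- \frac{j}{241} + \frac{j^{2}}{4}\right) = 8 - \frac{j^{2}}{4} + \frac{j}{241}$)
$r = 2822$ ($r = 166 \cdot 17 = 2822$)
$P = \frac{47024245}{964}$ ($P = - 5 \left(\left(8 - \frac{\left(-197\right)^{2}}{4} + \frac{1}{241} \left(-197\right)\right) - 61\right) = - 5 \left(\left(8 - \frac{38809}{4} - \frac{197}{241}\right) - 61\right) = - 5 \left(- \frac{9346045}{964} - 61\right) = \left(-5\right) \left(- \frac{9404849}{964}\right) = \frac{47024245}{964} \approx 48780.0$)
$r - P = 2822 - \frac{47024245}{964} = - \frac{44303837}{964}$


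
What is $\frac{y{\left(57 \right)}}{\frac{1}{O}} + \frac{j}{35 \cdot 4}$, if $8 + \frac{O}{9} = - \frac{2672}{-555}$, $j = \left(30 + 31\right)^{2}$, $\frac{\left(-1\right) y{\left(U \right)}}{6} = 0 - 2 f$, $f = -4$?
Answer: $\frac{7266253}{5180} \approx 1402.8$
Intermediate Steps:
$y{\left(U \right)} = -48$ ($y{\left(U \right)} = - 6 \left(0 - -8\right) = - 6 \left(0 + 8\right) = \left(-6\right) 8 = -48$)
$j = 3721$ ($j = 61^{2} = 3721$)
$O = - \frac{5304}{185}$ ($O = -72 + 9 \left(- \frac{2672}{-555}\right) = -72 + 9 \left(\left(-2672\right) \left(- \frac{1}{555}\right)\right) = -72 + 9 \cdot \frac{2672}{555} = -72 + \frac{8016}{185} = - \frac{5304}{185} \approx -28.67$)
$\frac{y{\left(57 \right)}}{\frac{1}{O}} + \frac{j}{35 \cdot 4} = - \frac{48}{\frac{1}{- \frac{5304}{185}}} + \frac{3721}{35 \cdot 4} = - \frac{48}{- \frac{185}{5304}} + \frac{3721}{140} = \left(-48\right) \left(- \frac{5304}{185}\right) + 3721 \cdot \frac{1}{140} = \frac{254592}{185} + \frac{3721}{140} = \frac{7266253}{5180}$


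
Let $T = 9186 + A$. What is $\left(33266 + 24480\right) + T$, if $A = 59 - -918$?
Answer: $67909$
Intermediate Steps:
$A = 977$ ($A = 59 + 918 = 977$)
$T = 10163$ ($T = 9186 + 977 = 10163$)
$\left(33266 + 24480\right) + T = \left(33266 + 24480\right) + 10163 = 57746 + 10163 = 67909$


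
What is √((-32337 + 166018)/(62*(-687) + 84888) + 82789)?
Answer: √148097162998218/42294 ≈ 287.74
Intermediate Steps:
√((-32337 + 166018)/(62*(-687) + 84888) + 82789) = √(133681/(-42594 + 84888) + 82789) = √(133681/42294 + 82789) = √(3501611647/42294) = √148097162998218/42294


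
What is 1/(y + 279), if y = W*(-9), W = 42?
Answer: -1/99 ≈ -0.010101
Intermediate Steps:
y = -378 (y = 42*(-9) = -378)
1/(y + 279) = 1/(-378 + 279) = 1/(-99) = -1/99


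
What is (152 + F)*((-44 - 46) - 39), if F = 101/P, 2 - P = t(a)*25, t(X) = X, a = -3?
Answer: -1522845/77 ≈ -19777.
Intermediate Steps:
P = 77 (P = 2 - (-3)*25 = 2 - 1*(-75) = 2 + 75 = 77)
F = 101/77 ≈ 1.3117
(152 + F)*((-44 - 46) - 39) = (152 + 101/77)*((-44 - 46) - 39) = 11805*(-90 - 39)/77 = (11805/77)*(-129) = -1522845/77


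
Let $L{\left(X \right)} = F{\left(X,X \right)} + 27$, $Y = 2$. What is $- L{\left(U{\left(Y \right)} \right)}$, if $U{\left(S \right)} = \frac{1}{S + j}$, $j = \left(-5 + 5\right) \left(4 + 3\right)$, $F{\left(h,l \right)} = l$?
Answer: $- \frac{55}{2} \approx -27.5$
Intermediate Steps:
$j = 0$ ($j = 0 \cdot 7 = 0$)
$U{\left(S \right)} = \frac{1}{S}$ ($U{\left(S \right)} = \frac{1}{S + 0} = \frac{1}{S}$)
$L{\left(X \right)} = 27 + X$ ($L{\left(X \right)} = X + 27 = 27 + X$)
$- L{\left(U{\left(Y \right)} \right)} = - (27 + \frac{1}{2}) = \left(-1\right) \frac{55}{2} = - \frac{55}{2}$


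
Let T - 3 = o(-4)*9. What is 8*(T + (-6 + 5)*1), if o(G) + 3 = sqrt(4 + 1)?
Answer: -200 + 72*sqrt(5) ≈ -39.003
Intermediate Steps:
o(G) = -3 + sqrt(5) (o(G) = -3 + sqrt(4 + 1) = -3 + sqrt(5))
T = -24 + 9*sqrt(5) (T = 3 + (-3 + sqrt(5))*9 = 3 + (-27 + 9*sqrt(5)) = -24 + 9*sqrt(5) ≈ -3.8754)
8*(T + (-6 + 5)*1) = 8*((-24 + 9*sqrt(5)) + (-6 + 5)*1) = 8*((-24 + 9*sqrt(5)) - 1*1) = 8*((-24 + 9*sqrt(5)) - 1) = 8*(-25 + 9*sqrt(5)) = -200 + 72*sqrt(5)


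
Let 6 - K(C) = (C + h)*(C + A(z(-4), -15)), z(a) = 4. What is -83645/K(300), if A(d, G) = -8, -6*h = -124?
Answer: 250935/280886 ≈ 0.89337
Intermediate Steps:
h = 62/3 (h = -1/6*(-124) = 62/3 ≈ 20.667)
K(C) = 6 - (-8 + C)*(62/3 + C) (K(C) = 6 - (C + 62/3)*(C - 8) = 6 - (62/3 + C)*(-8 + C) = 6 - (-8 + C)*(62/3 + C))
-83645/K(300) = -83645/(514/3 - 1*300**2 - 38/3*300) = -83645/(514/3 - 1*90000 - 3800) = -83645/(514/3 - 90000 - 3800) = -83645/(-280886/3) = -83645*(-3/280886) = 250935/280886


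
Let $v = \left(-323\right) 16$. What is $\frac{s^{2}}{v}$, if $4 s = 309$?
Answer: $- \frac{95481}{82688} \approx -1.1547$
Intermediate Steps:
$s = \frac{309}{4}$ ($s = \frac{1}{4} \cdot 309 = \frac{309}{4} \approx 77.25$)
$v = -5168$
$\frac{s^{2}}{v} = \frac{\left(\frac{309}{4}\right)^{2}}{-5168} = \frac{95481}{16} \left(- \frac{1}{5168}\right) = - \frac{95481}{82688}$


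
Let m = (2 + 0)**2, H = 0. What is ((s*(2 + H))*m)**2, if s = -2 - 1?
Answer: 576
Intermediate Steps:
s = -3
m = 4 (m = 2**2 = 4)
((s*(2 + H))*m)**2 = (-3*(2 + 0)*4)**2 = (-3*2*4)**2 = (-6*4)**2 = (-24)**2 = 576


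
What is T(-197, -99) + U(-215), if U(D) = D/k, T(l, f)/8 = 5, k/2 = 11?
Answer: 665/22 ≈ 30.227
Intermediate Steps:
k = 22 (k = 2*11 = 22)
T(l, f) = 40 (T(l, f) = 8*5 = 40)
U(D) = D/22
T(-197, -99) + U(-215) = 40 + (1/22)*(-215) = 40 - 215/22 = 665/22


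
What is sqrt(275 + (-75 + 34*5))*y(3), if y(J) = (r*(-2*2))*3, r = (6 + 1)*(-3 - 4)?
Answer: 588*sqrt(370) ≈ 11310.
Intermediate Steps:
r = -49 (r = 7*(-7) = -49)
y(J) = 588 (y(J) = -(-98)*2*3 = -49*(-4)*3 = 196*3 = 588)
sqrt(275 + (-75 + 34*5))*y(3) = sqrt(275 + (-75 + 34*5))*588 = sqrt(275 + (-75 + 170))*588 = sqrt(275 + 95)*588 = sqrt(370)*588 = 588*sqrt(370)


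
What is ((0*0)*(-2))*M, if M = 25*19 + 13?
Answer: 0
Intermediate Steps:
M = 488 (M = 475 + 13 = 488)
((0*0)*(-2))*M = ((0*0)*(-2))*488 = (0*(-2))*488 = 0*488 = 0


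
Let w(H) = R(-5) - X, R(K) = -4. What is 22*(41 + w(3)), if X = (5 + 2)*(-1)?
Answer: 968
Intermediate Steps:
X = -7 (X = 7*(-1) = -7)
w(H) = 3 (w(H) = -4 - 1*(-7) = -4 + 7 = 3)
22*(41 + w(3)) = 22*(41 + 3) = 22*44 = 968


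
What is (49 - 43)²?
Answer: 36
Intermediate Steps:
(49 - 43)² = 6² = 36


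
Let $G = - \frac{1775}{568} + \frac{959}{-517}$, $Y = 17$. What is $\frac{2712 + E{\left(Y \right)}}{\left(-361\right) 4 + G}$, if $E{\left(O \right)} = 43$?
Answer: $- \frac{11394680}{5992981} \approx -1.9013$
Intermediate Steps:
$G = - \frac{20597}{4136}$ ($G = \left(-1775\right) \frac{1}{568} + 959 \left(- \frac{1}{517}\right) = - \frac{25}{8} - \frac{959}{517} = - \frac{20597}{4136} \approx -4.9799$)
$\frac{2712 + E{\left(Y \right)}}{\left(-361\right) 4 + G} = \frac{2712 + 43}{\left(-361\right) 4 - \frac{20597}{4136}} = \frac{2755}{-1444 - \frac{20597}{4136}} = \frac{2755}{- \frac{5992981}{4136}} = 2755 \left(- \frac{4136}{5992981}\right) = - \frac{11394680}{5992981}$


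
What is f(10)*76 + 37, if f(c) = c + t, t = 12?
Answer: 1709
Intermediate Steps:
f(c) = 12 + c (f(c) = c + 12 = 12 + c)
f(10)*76 + 37 = (12 + 10)*76 + 37 = 22*76 + 37 = 1672 + 37 = 1709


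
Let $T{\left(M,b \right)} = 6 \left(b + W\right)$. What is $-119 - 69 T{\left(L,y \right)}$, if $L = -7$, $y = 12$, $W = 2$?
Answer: $-5915$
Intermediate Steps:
$T{\left(M,b \right)} = 12 + 6 b$ ($T{\left(M,b \right)} = 6 \left(b + 2\right) = 6 \left(2 + b\right) = 12 + 6 b$)
$-119 - 69 T{\left(L,y \right)} = -119 - 69 \left(12 + 6 \cdot 12\right) = -119 - 69 \left(12 + 72\right) = -119 - 5796 = -5915$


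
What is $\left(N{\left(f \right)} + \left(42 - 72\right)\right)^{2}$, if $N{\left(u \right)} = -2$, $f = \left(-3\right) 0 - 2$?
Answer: $1024$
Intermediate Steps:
$f = -2$ ($f = 0 - 2 = -2$)
$\left(N{\left(f \right)} + \left(42 - 72\right)\right)^{2} = \left(-2 + \left(42 - 72\right)\right)^{2} = \left(-2 - 30\right)^{2} = \left(-32\right)^{2} = 1024$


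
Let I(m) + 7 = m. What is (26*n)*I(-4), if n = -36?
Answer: 10296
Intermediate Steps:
I(m) = -7 + m
(26*n)*I(-4) = (26*(-36))*(-7 - 4) = -936*(-11) = 10296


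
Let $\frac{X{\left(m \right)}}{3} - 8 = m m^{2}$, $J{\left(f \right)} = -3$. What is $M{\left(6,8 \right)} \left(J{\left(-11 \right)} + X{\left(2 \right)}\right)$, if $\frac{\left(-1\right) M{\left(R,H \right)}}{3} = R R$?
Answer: $-4860$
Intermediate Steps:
$M{\left(R,H \right)} = - 3 R^{2}$ ($M{\left(R,H \right)} = - 3 R R = - 3 R^{2}$)
$X{\left(m \right)} = 24 + 3 m^{3}$ ($X{\left(m \right)} = 24 + 3 m m^{2} = 24 + 3 m^{3}$)
$M{\left(6,8 \right)} \left(J{\left(-11 \right)} + X{\left(2 \right)}\right) = - 3 \cdot 6^{2} \left(-3 + \left(24 + 3 \cdot 2^{3}\right)\right) = \left(-3\right) 36 \left(-3 + \left(24 + 3 \cdot 8\right)\right) = - 108 \left(-3 + \left(24 + 24\right)\right) = - 108 \left(-3 + 48\right) = \left(-108\right) 45 = -4860$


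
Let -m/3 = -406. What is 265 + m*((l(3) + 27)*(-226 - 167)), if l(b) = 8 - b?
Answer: -15317303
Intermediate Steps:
m = 1218 (m = -3*(-406) = 1218)
265 + m*((l(3) + 27)*(-226 - 167)) = 265 + 1218*(((8 - 1*3) + 27)*(-226 - 167)) = 265 + 1218*(((8 - 3) + 27)*(-393)) = 265 + 1218*((5 + 27)*(-393)) = 265 + 1218*(32*(-393)) = 265 + 1218*(-12576) = 265 - 15317568 = -15317303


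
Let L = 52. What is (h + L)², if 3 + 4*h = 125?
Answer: 27225/4 ≈ 6806.3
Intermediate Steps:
h = 61/2 (h = -¾ + (¼)*125 = -¾ + 125/4 = 61/2 ≈ 30.500)
(h + L)² = (61/2 + 52)² = (165/2)² = 27225/4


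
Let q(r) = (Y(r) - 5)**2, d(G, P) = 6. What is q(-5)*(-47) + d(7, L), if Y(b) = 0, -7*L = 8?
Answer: -1169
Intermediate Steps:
L = -8/7 (L = -1/7*8 = -8/7 ≈ -1.1429)
q(r) = 25 (q(r) = (0 - 5)**2 = (-5)**2 = 25)
q(-5)*(-47) + d(7, L) = 25*(-47) + 6 = -1175 + 6 = -1169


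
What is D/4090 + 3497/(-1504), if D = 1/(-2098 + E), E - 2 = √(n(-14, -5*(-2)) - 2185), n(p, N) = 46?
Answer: -31432789485767/13518705466400 - I*√2139/17977001950 ≈ -2.3251 - 2.5727e-9*I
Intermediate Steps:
E = 2 + I*√2139 (E = 2 + √(46 - 2185) = 2 + √(-2139) = 2 + I*√2139 ≈ 2.0 + 46.249*I)
D = 1/(-2096 + I*√2139) (D = 1/(-2098 + (2 + I*√2139)) = 1/(-2096 + I*√2139) ≈ -0.00047687 - 1.0522e-5*I)
D/4090 + 3497/(-1504) = (-2096/4395355 - I*√2139/4395355)/4090 + 3497/(-1504) = (-2096/4395355 - I*√2139/4395355)*(1/4090) + 3497*(-1/1504) = (-1048/8988500975 - I*√2139/17977001950) - 3497/1504 = -31432789485767/13518705466400 - I*√2139/17977001950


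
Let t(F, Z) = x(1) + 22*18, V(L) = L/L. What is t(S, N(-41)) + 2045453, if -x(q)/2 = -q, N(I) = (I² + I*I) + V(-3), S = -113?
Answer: 2045851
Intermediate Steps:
V(L) = 1
N(I) = 1 + 2*I² (N(I) = (I² + I*I) + 1 = (I² + I²) + 1 = 2*I² + 1 = 1 + 2*I²)
x(q) = 2*q (x(q) = -(-2)*q = 2*q)
t(F, Z) = 398 (t(F, Z) = 2*1 + 22*18 = 2 + 396 = 398)
t(S, N(-41)) + 2045453 = 398 + 2045453 = 2045851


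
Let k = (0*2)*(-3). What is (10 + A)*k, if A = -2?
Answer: 0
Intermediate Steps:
k = 0 (k = 0*(-3) = 0)
(10 + A)*k = (10 - 2)*0 = 8*0 = 0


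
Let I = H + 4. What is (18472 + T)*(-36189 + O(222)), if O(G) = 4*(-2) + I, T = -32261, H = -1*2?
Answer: 499092855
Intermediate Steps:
H = -2
I = 2 (I = -2 + 4 = 2)
O(G) = -6 (O(G) = 4*(-2) + 2 = -8 + 2 = -6)
(18472 + T)*(-36189 + O(222)) = (18472 - 32261)*(-36189 - 6) = -13789*(-36195) = 499092855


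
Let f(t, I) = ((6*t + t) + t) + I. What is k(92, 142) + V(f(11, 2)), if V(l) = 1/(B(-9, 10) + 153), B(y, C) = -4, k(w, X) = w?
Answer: 13709/149 ≈ 92.007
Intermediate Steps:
f(t, I) = I + 8*t (f(t, I) = (7*t + t) + I = 8*t + I = I + 8*t)
V(l) = 1/149 (V(l) = 1/(-4 + 153) = 1/149)
k(92, 142) + V(f(11, 2)) = 92 + 1/149 = 13709/149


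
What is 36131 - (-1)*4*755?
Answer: 39151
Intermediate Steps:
36131 - (-1)*4*755 = 36131 - (-1)*3020 = 36131 - 1*(-3020) = 36131 + 3020 = 39151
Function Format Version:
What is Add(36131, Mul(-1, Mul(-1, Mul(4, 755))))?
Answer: 39151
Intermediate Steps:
Add(36131, Mul(-1, Mul(-1, Mul(4, 755)))) = Add(36131, Mul(-1, Mul(-1, 3020))) = Add(36131, Mul(-1, -3020)) = Add(36131, 3020) = 39151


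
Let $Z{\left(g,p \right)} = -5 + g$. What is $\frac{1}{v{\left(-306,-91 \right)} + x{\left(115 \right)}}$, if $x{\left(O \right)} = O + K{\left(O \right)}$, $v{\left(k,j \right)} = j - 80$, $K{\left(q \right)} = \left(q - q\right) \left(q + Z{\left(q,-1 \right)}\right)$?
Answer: $- \frac{1}{56} \approx -0.017857$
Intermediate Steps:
$K{\left(q \right)} = 0$ ($K{\left(q \right)} = \left(q - q\right) \left(q + \left(-5 + q\right)\right) = 0 \left(-5 + 2 q\right) = 0$)
$v{\left(k,j \right)} = -80 + j$
$x{\left(O \right)} = O$ ($x{\left(O \right)} = O + 0 = O$)
$\frac{1}{v{\left(-306,-91 \right)} + x{\left(115 \right)}} = \frac{1}{\left(-80 - 91\right) + 115} = \frac{1}{-171 + 115} = \frac{1}{-56} = - \frac{1}{56}$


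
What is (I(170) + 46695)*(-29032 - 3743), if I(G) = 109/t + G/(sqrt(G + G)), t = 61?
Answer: -93359718600/61 - 32775*sqrt(85) ≈ -1.5308e+9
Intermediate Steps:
I(G) = 109/61 + sqrt(2)*sqrt(G)/2 (I(G) = 109/61 + G/(sqrt(G + G)) = 109*(1/61) + G/(sqrt(2*G)) = 109/61 + G/((sqrt(2)*sqrt(G))) = 109/61 + G*(sqrt(2)/(2*sqrt(G))) = 109/61 + sqrt(2)*sqrt(G)/2)
(I(170) + 46695)*(-29032 - 3743) = ((109/61 + sqrt(2)*sqrt(170)/2) + 46695)*(-29032 - 3743) = ((109/61 + sqrt(85)) + 46695)*(-32775) = (2848504/61 + sqrt(85))*(-32775) = -93359718600/61 - 32775*sqrt(85)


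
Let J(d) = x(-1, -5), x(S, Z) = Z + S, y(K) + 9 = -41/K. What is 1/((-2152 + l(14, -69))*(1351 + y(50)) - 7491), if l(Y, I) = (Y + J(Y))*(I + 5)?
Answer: -25/89509863 ≈ -2.7930e-7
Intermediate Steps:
y(K) = -9 - 41/K
x(S, Z) = S + Z
J(d) = -6 (J(d) = -1 - 5 = -6)
l(Y, I) = (-6 + Y)*(5 + I) (l(Y, I) = (Y - 6)*(I + 5) = (-6 + Y)*(5 + I))
1/((-2152 + l(14, -69))*(1351 + y(50)) - 7491) = 1/((-2152 + (-30 - 6*(-69) + 5*14 - 69*14))*(1351 + (-9 - 41/50)) - 7491) = 1/((-2152 + (-30 + 414 + 70 - 966))*(1351 + (-9 - 41*1/50)) - 7491) = 1/((-2152 - 512)*(1351 + (-9 - 41/50)) - 7491) = 1/(-2664*(1351 - 491/50) - 7491) = 1/(-2664*67059/50 - 7491) = 1/(-89322588/25 - 7491) = 1/(-89509863/25) = -25/89509863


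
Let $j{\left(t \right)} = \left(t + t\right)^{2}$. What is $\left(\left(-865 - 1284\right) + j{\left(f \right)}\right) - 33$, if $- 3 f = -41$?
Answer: $- \frac{12914}{9} \approx -1434.9$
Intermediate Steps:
$f = \frac{41}{3}$ ($f = \left(- \frac{1}{3}\right) \left(-41\right) = \frac{41}{3} \approx 13.667$)
$j{\left(t \right)} = 4 t^{2}$ ($j{\left(t \right)} = \left(2 t\right)^{2} = 4 t^{2}$)
$\left(\left(-865 - 1284\right) + j{\left(f \right)}\right) - 33 = \left(\left(-865 - 1284\right) + 4 \left(\frac{41}{3}\right)^{2}\right) - 33 = \left(-2149 + 4 \cdot \frac{1681}{9}\right) - 33 = \left(-2149 + \frac{6724}{9}\right) - 33 = - \frac{12617}{9} - 33 = - \frac{12914}{9}$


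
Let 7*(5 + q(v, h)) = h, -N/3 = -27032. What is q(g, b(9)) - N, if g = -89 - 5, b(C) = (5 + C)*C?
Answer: -81083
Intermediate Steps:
N = 81096 (N = -3*(-27032) = 81096)
b(C) = C*(5 + C)
g = -94
q(v, h) = -5 + h/7
q(g, b(9)) - N = (-5 + (9*(5 + 9))/7) - 1*81096 = (-5 + (9*14)/7) - 81096 = (-5 + (⅐)*126) - 81096 = (-5 + 18) - 81096 = 13 - 81096 = -81083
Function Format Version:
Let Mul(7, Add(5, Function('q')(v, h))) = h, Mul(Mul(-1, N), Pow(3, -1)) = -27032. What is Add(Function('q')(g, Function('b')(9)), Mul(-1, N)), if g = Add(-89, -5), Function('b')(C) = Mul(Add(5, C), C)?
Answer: -81083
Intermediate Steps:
N = 81096 (N = Mul(-3, -27032) = 81096)
Function('b')(C) = Mul(C, Add(5, C))
g = -94
Function('q')(v, h) = Add(-5, Mul(Rational(1, 7), h))
Add(Function('q')(g, Function('b')(9)), Mul(-1, N)) = Add(Add(-5, Mul(Rational(1, 7), Mul(9, Add(5, 9)))), Mul(-1, 81096)) = Add(Add(-5, Mul(Rational(1, 7), Mul(9, 14))), -81096) = Add(Add(-5, Mul(Rational(1, 7), 126)), -81096) = Add(Add(-5, 18), -81096) = Add(13, -81096) = -81083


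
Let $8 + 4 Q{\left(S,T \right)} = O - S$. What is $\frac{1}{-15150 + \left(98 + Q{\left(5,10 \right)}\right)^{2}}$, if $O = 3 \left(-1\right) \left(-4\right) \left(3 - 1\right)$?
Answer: $- \frac{16}{79991} \approx -0.00020002$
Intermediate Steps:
$O = 24$ ($O = \left(-3\right) \left(-4\right) 2 = 12 \cdot 2 = 24$)
$Q{\left(S,T \right)} = 4 - \frac{S}{4}$ ($Q{\left(S,T \right)} = -2 + \frac{24 - S}{4} = -2 - \left(-6 + \frac{S}{4}\right) = 4 - \frac{S}{4}$)
$\frac{1}{-15150 + \left(98 + Q{\left(5,10 \right)}\right)^{2}} = \frac{1}{-15150 + \left(98 + \left(4 - \frac{5}{4}\right)\right)^{2}} = \frac{1}{-15150 + \left(98 + \frac{11}{4}\right)^{2}} = \frac{1}{-15150 + \left(\frac{403}{4}\right)^{2}} = \frac{1}{-15150 + \frac{162409}{16}} = \frac{1}{- \frac{79991}{16}} = - \frac{16}{79991}$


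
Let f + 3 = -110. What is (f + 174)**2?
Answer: 3721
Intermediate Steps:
f = -113 (f = -3 - 110 = -113)
(f + 174)**2 = (-113 + 174)**2 = 61**2 = 3721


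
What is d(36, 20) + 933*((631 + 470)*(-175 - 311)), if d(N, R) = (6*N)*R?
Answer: -499230918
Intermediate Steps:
d(N, R) = 6*N*R
d(36, 20) + 933*((631 + 470)*(-175 - 311)) = 6*36*20 + 933*((631 + 470)*(-175 - 311)) = 4320 + 933*(1101*(-486)) = 4320 + 933*(-535086) = 4320 - 499235238 = -499230918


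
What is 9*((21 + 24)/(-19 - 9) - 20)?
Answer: -5445/28 ≈ -194.46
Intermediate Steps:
9*((21 + 24)/(-19 - 9) - 20) = 9*(45/(-28) - 20) = 9*(45*(-1/28) - 20) = 9*(-45/28 - 20) = 9*(-605/28) = -5445/28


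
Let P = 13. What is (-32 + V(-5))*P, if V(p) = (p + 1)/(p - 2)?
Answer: -2860/7 ≈ -408.57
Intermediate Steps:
V(p) = (1 + p)/(-2 + p)
(-32 + V(-5))*P = (-32 + (1 - 5)/(-2 - 5))*13 = (-32 - 4/(-7))*13 = (-32 - 1/7*(-4))*13 = (-32 + 4/7)*13 = -220/7*13 = -2860/7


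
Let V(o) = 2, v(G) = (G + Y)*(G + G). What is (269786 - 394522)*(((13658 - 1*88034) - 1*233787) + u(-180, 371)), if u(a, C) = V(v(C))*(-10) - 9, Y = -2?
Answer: 38442637312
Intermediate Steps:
v(G) = 2*G*(-2 + G) (v(G) = (G - 2)*(G + G) = (-2 + G)*(2*G) = 2*G*(-2 + G))
u(a, C) = -29 (u(a, C) = 2*(-10) - 9 = -20 - 9 = -29)
(269786 - 394522)*(((13658 - 1*88034) - 1*233787) + u(-180, 371)) = (269786 - 394522)*(((13658 - 1*88034) - 1*233787) - 29) = -124736*(((13658 - 88034) - 233787) - 29) = -124736*((-74376 - 233787) - 29) = -124736*(-308163 - 29) = -124736*(-308192) = 38442637312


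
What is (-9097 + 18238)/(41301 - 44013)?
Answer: -3047/904 ≈ -3.3706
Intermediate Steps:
(-9097 + 18238)/(41301 - 44013) = 9141/(-2712) = 9141*(-1/2712) = -3047/904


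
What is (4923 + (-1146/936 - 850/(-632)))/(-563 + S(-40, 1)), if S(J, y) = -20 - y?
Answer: -30336269/3598608 ≈ -8.4300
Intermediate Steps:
(4923 + (-1146/936 - 850/(-632)))/(-563 + S(-40, 1)) = (4923 + (-1146/936 - 850/(-632)))/(-563 + (-20 - 1*1)) = (4923 + (-1146*1/936 - 850*(-1/632)))/(-563 + (-20 - 1)) = (4923 + (-191/156 + 425/316))/(-563 - 21) = (4923 + 743/6162)/(-584) = (30336269/6162)*(-1/584) = -30336269/3598608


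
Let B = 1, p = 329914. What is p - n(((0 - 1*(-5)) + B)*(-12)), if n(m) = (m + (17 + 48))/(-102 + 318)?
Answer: 71261431/216 ≈ 3.2991e+5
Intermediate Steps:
n(m) = 65/216 + m/216 (n(m) = (m + 65)/216 = (65 + m)*(1/216) = 65/216 + m/216)
p - n(((0 - 1*(-5)) + B)*(-12)) = 329914 - (65/216 + (((0 - 1*(-5)) + 1)*(-12))/216) = 329914 - (65/216 + (((0 + 5) + 1)*(-12))/216) = 329914 - (65/216 + ((5 + 1)*(-12))/216) = 329914 - (65/216 + (6*(-12))/216) = 329914 - (65/216 + (1/216)*(-72)) = 329914 - (65/216 - ⅓) = 329914 - 1*(-7/216) = 329914 + 7/216 = 71261431/216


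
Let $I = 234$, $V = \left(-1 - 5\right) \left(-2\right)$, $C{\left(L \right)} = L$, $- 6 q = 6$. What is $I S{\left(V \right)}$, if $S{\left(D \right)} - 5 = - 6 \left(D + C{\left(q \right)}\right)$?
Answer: $-14274$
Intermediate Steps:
$q = -1$ ($q = \left(- \frac{1}{6}\right) 6 = -1$)
$V = 12$ ($V = \left(-6\right) \left(-2\right) = 12$)
$S{\left(D \right)} = 11 - 6 D$ ($S{\left(D \right)} = 5 - 6 \left(D - 1\right) = 5 - 6 \left(-1 + D\right) = 5 - \left(-6 + 6 D\right) = 11 - 6 D$)
$I S{\left(V \right)} = 234 \left(11 - 72\right) = 234 \left(-61\right) = -14274$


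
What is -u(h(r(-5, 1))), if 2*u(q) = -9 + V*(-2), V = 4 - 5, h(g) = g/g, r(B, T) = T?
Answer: 7/2 ≈ 3.5000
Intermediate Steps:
h(g) = 1
V = -1
u(q) = -7/2 (u(q) = (-9 - 1*(-2))/2 = (-9 + 2)/2 = (½)*(-7) = -7/2)
-u(h(r(-5, 1))) = -1*(-7/2) = 7/2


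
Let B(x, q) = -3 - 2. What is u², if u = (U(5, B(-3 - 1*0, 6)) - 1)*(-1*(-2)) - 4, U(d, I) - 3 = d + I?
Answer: 0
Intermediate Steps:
B(x, q) = -5
U(d, I) = 3 + I + d (U(d, I) = 3 + (d + I) = 3 + (I + d) = 3 + I + d)
u = 0 (u = ((3 - 5 + 5) - 1)*(-1*(-2)) - 4 = (3 - 1)*2 - 4 = 2*2 - 4 = 4 - 4 = 0)
u² = 0² = 0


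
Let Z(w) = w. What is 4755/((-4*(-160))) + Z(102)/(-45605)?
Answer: 43357299/5837440 ≈ 7.4275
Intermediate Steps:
4755/((-4*(-160))) + Z(102)/(-45605) = 4755/((-4*(-160))) + 102/(-45605) = 4755/640 + 102*(-1/45605) = 4755*(1/640) - 102/45605 = 951/128 - 102/45605 = 43357299/5837440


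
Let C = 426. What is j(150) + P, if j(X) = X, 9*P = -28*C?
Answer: -3526/3 ≈ -1175.3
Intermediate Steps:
P = -3976/3 (P = (-28*426)/9 = (1/9)*(-11928) = -3976/3 ≈ -1325.3)
j(150) + P = 150 - 3976/3 = -3526/3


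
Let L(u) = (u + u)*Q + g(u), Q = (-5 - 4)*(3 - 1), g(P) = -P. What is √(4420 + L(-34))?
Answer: √5678 ≈ 75.353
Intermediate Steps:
Q = -18 (Q = -9*2 = -18)
L(u) = -37*u (L(u) = (u + u)*(-18) - u = (2*u)*(-18) - u = -36*u - u = -37*u)
√(4420 + L(-34)) = √(4420 - 37*(-34)) = √(4420 + 1258) = √5678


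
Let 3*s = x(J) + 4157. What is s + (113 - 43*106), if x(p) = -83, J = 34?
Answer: -3087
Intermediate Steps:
s = 1358 (s = (-83 + 4157)/3 = (1/3)*4074 = 1358)
s + (113 - 43*106) = 1358 + (113 - 43*106) = 1358 + (113 - 4558) = 1358 - 4445 = -3087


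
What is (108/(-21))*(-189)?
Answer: 972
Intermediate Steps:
(108/(-21))*(-189) = (108*(-1/21))*(-189) = -36/7*(-189) = 972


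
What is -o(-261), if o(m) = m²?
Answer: -68121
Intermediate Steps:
-o(-261) = -1*(-261)² = -1*68121 = -68121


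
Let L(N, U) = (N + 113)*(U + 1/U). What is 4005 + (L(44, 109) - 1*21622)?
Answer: -54779/109 ≈ -502.56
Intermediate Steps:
L(N, U) = (113 + N)*(U + 1/U)
4005 + (L(44, 109) - 1*21622) = 4005 + ((113 + 44 + 109²*(113 + 44))/109 - 1*21622) = 4005 + ((113 + 44 + 11881*157)/109 - 21622) = 4005 + ((113 + 44 + 1865317)/109 - 21622) = 4005 + ((1/109)*1865474 - 21622) = 4005 + (1865474/109 - 21622) = 4005 - 491324/109 = -54779/109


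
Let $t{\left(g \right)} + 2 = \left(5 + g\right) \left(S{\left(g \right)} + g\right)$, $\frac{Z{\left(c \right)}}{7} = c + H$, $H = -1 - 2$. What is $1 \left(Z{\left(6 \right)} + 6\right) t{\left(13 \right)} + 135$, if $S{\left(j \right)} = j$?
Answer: $12717$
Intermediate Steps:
$H = -3$
$Z{\left(c \right)} = -21 + 7 c$ ($Z{\left(c \right)} = 7 \left(c - 3\right) = 7 \left(-3 + c\right) = -21 + 7 c$)
$t{\left(g \right)} = -2 + 2 g \left(5 + g\right)$ ($t{\left(g \right)} = -2 + \left(5 + g\right) \left(g + g\right) = -2 + \left(5 + g\right) 2 g = -2 + 2 g \left(5 + g\right)$)
$1 \left(Z{\left(6 \right)} + 6\right) t{\left(13 \right)} + 135 = 1 \left(\left(-21 + 7 \cdot 6\right) + 6\right) \left(-2 + 2 \cdot 13^{2} + 10 \cdot 13\right) + 135 = 1 \left(\left(-21 + 42\right) + 6\right) \left(-2 + 2 \cdot 169 + 130\right) + 135 = 1 \left(21 + 6\right) \left(-2 + 338 + 130\right) + 135 = 1 \cdot 27 \cdot 466 + 135 = 27 \cdot 466 + 135 = 12582 + 135 = 12717$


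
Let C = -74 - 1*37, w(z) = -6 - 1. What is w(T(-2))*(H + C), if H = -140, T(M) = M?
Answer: 1757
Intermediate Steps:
w(z) = -7
C = -111 (C = -74 - 37 = -111)
w(T(-2))*(H + C) = -7*(-140 - 111) = -7*(-251) = 1757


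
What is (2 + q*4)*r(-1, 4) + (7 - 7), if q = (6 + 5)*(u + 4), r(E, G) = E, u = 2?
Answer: -266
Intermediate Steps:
q = 66 (q = (6 + 5)*(2 + 4) = 11*6 = 66)
(2 + q*4)*r(-1, 4) + (7 - 7) = (2 + 66*4)*(-1) + (7 - 7) = (2 + 264)*(-1) + 0 = 266*(-1) + 0 = -266 + 0 = -266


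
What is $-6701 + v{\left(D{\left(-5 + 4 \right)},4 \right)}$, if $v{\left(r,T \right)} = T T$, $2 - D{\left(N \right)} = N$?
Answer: $-6685$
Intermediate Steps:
$D{\left(N \right)} = 2 - N$
$v{\left(r,T \right)} = T^{2}$
$-6701 + v{\left(D{\left(-5 + 4 \right)},4 \right)} = -6701 + 4^{2} = -6701 + 16 = -6685$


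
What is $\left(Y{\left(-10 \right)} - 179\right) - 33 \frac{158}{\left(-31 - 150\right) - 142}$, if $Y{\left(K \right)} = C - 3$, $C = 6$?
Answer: $- \frac{51634}{323} \approx -159.86$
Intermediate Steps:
$Y{\left(K \right)} = 3$ ($Y{\left(K \right)} = 6 - 3 = 3$)
$\left(Y{\left(-10 \right)} - 179\right) - 33 \frac{158}{\left(-31 - 150\right) - 142} = \left(3 - 179\right) - 33 \frac{158}{\left(-31 - 150\right) - 142} = \left(3 - 179\right) - 33 \frac{158}{-181 - 142} = -176 - 33 \frac{158}{-323} = -176 - 33 \cdot 158 \left(- \frac{1}{323}\right) = -176 - - \frac{5214}{323} = -176 + \frac{5214}{323} = - \frac{51634}{323}$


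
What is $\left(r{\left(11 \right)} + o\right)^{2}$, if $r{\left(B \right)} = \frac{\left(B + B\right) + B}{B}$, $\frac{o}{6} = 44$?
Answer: $71289$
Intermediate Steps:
$o = 264$ ($o = 6 \cdot 44 = 264$)
$r{\left(B \right)} = 3$ ($r{\left(B \right)} = \frac{2 B + B}{B} = \frac{3 B}{B} = 3$)
$\left(r{\left(11 \right)} + o\right)^{2} = \left(3 + 264\right)^{2} = 267^{2} = 71289$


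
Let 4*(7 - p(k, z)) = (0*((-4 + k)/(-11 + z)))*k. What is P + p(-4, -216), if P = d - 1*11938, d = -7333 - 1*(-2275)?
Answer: -16989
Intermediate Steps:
d = -5058 (d = -7333 + 2275 = -5058)
P = -16996 (P = -5058 - 1*11938 = -5058 - 11938 = -16996)
p(k, z) = 7 (p(k, z) = 7 - 0*((-4 + k)/(-11 + z))*k/4 = 7 - 0*k = 7 - ¼*0 = 7 + 0 = 7)
P + p(-4, -216) = -16996 + 7 = -16989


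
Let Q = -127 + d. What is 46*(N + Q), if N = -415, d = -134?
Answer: -31096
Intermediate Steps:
Q = -261 (Q = -127 - 134 = -261)
46*(N + Q) = 46*(-415 - 261) = 46*(-676) = -31096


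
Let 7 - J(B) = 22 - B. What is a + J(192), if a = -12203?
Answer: -12026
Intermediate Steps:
J(B) = -15 + B (J(B) = 7 - (22 - B) = 7 + (-22 + B) = -15 + B)
a + J(192) = -12203 + (-15 + 192) = -12203 + 177 = -12026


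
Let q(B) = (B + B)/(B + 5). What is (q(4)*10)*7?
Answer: 560/9 ≈ 62.222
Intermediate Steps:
q(B) = 2*B/(5 + B) (q(B) = (2*B)/(5 + B) = 2*B/(5 + B))
(q(4)*10)*7 = ((2*4/(5 + 4))*10)*7 = ((2*4/9)*10)*7 = ((2*4*(1/9))*10)*7 = ((8/9)*10)*7 = (80/9)*7 = 560/9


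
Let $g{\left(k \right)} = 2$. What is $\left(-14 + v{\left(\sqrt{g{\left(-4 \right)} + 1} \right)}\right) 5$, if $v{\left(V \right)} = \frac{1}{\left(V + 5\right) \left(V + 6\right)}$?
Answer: $- \frac{1535}{22} - \frac{5 \sqrt{3}}{66} \approx -69.904$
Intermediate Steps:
$v{\left(V \right)} = \frac{1}{\left(5 + V\right) \left(6 + V\right)}$
$\left(-14 + v{\left(\sqrt{g{\left(-4 \right)} + 1} \right)}\right) 5 = \left(-14 + \frac{1}{30 + \left(\sqrt{2 + 1}\right)^{2} + 11 \sqrt{2 + 1}}\right) 5 = \left(-14 + \frac{1}{30 + \left(\sqrt{3}\right)^{2} + 11 \sqrt{3}}\right) 5 = \left(-14 + \frac{1}{30 + 3 + 11 \sqrt{3}}\right) 5 = \left(-14 + \frac{1}{33 + 11 \sqrt{3}}\right) 5 = -70 + \frac{5}{33 + 11 \sqrt{3}}$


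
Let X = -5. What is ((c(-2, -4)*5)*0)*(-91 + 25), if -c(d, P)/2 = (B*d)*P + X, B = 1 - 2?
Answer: 0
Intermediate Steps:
B = -1
c(d, P) = 10 + 2*P*d (c(d, P) = -2*((-d)*P - 5) = -2*(-P*d - 5) = -2*(-5 - P*d) = 10 + 2*P*d)
((c(-2, -4)*5)*0)*(-91 + 25) = (((10 + 2*(-4)*(-2))*5)*0)*(-91 + 25) = (((10 + 16)*5)*0)*(-66) = ((26*5)*0)*(-66) = (130*0)*(-66) = 0*(-66) = 0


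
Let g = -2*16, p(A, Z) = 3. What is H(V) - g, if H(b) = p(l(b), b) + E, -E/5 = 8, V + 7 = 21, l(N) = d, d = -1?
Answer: -5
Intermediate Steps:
l(N) = -1
V = 14 (V = -7 + 21 = 14)
E = -40 (E = -5*8 = -40)
H(b) = -37 (H(b) = 3 - 40 = -37)
g = -32
H(V) - g = -37 - 1*(-32) = -37 + 32 = -5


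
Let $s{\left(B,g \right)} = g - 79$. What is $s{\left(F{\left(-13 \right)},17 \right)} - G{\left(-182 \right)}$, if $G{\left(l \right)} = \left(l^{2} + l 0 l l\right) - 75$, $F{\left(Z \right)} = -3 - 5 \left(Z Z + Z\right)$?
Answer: $-33111$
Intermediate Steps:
$F{\left(Z \right)} = -3 - 5 Z - 5 Z^{2}$ ($F{\left(Z \right)} = -3 - 5 \left(Z^{2} + Z\right) = -3 - 5 \left(Z + Z^{2}\right) = -3 - \left(5 Z + 5 Z^{2}\right) = -3 - 5 Z - 5 Z^{2}$)
$G{\left(l \right)} = -75 + l^{2}$ ($G{\left(l \right)} = \left(l^{2} + 0 l l\right) - 75 = \left(l^{2} + 0 l\right) - 75 = \left(l^{2} + 0\right) - 75 = l^{2} - 75 = -75 + l^{2}$)
$s{\left(B,g \right)} = -79 + g$
$s{\left(F{\left(-13 \right)},17 \right)} - G{\left(-182 \right)} = \left(-79 + 17\right) - \left(-75 + \left(-182\right)^{2}\right) = -62 - \left(-75 + 33124\right) = -62 - 33049 = -33111$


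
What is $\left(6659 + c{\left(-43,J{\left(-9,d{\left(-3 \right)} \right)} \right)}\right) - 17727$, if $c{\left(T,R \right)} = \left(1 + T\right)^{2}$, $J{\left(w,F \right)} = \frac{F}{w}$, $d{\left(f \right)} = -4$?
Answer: $-9304$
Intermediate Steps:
$\left(6659 + c{\left(-43,J{\left(-9,d{\left(-3 \right)} \right)} \right)}\right) - 17727 = \left(6659 + \left(1 - 43\right)^{2}\right) - 17727 = \left(6659 + \left(-42\right)^{2}\right) - 17727 = \left(6659 + 1764\right) - 17727 = 8423 - 17727 = -9304$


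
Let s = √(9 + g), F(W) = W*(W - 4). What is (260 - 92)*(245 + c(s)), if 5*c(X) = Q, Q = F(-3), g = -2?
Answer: 209328/5 ≈ 41866.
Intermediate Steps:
F(W) = W*(-4 + W)
s = √7 (s = √(9 - 2) = √7 ≈ 2.6458)
Q = 21 (Q = -3*(-4 - 3) = -3*(-7) = 21)
c(X) = 21/5 (c(X) = (⅕)*21 = 21/5)
(260 - 92)*(245 + c(s)) = (260 - 92)*(245 + 21/5) = 168*(1246/5) = 209328/5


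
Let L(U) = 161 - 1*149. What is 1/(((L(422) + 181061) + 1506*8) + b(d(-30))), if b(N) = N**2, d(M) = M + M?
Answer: 1/196721 ≈ 5.0833e-6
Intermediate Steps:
d(M) = 2*M
L(U) = 12 (L(U) = 161 - 149 = 12)
1/(((L(422) + 181061) + 1506*8) + b(d(-30))) = 1/(((12 + 181061) + 1506*8) + (2*(-30))**2) = 1/((181073 + 12048) + (-60)**2) = 1/(193121 + 3600) = 1/196721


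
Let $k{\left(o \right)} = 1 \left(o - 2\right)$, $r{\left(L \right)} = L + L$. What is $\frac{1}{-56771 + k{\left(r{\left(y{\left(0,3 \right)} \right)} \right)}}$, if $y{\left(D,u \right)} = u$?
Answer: $- \frac{1}{56767} \approx -1.7616 \cdot 10^{-5}$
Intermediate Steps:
$r{\left(L \right)} = 2 L$
$k{\left(o \right)} = -2 + o$ ($k{\left(o \right)} = 1 \left(-2 + o\right) = -2 + o$)
$\frac{1}{-56771 + k{\left(r{\left(y{\left(0,3 \right)} \right)} \right)}} = \frac{1}{-56771 + \left(-2 + 2 \cdot 3\right)} = \frac{1}{-56771 + \left(-2 + 6\right)} = \frac{1}{-56771 + 4} = \frac{1}{-56767} = - \frac{1}{56767}$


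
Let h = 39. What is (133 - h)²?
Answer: 8836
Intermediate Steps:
(133 - h)² = (133 - 1*39)² = (133 - 39)² = 94² = 8836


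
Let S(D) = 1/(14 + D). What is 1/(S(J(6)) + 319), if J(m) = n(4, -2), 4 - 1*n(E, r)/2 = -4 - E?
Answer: 38/12123 ≈ 0.0031345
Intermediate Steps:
n(E, r) = 16 + 2*E (n(E, r) = 8 - 2*(-4 - E) = 8 + (8 + 2*E) = 16 + 2*E)
J(m) = 24 (J(m) = 16 + 2*4 = 16 + 8 = 24)
1/(S(J(6)) + 319) = 1/(1/(14 + 24) + 319) = 1/(1/38 + 319) = 1/(12123/38) = 38/12123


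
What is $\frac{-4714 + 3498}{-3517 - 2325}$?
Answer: $\frac{608}{2921} \approx 0.20815$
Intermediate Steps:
$\frac{-4714 + 3498}{-3517 - 2325} = - \frac{1216}{-5842} = \left(-1216\right) \left(- \frac{1}{5842}\right) = \frac{608}{2921}$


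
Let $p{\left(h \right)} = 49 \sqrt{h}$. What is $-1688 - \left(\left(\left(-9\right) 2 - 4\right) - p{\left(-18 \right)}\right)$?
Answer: $-1666 + 147 i \sqrt{2} \approx -1666.0 + 207.89 i$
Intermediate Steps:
$-1688 - \left(\left(\left(-9\right) 2 - 4\right) - p{\left(-18 \right)}\right) = -1688 - \left(\left(\left(-9\right) 2 - 4\right) - 49 \sqrt{-18}\right) = -1688 - \left(\left(-18 - 4\right) - 49 \cdot 3 i \sqrt{2}\right) = -1688 - \left(-22 - 147 i \sqrt{2}\right) = -1688 + \left(22 + 147 i \sqrt{2}\right) = -1666 + 147 i \sqrt{2}$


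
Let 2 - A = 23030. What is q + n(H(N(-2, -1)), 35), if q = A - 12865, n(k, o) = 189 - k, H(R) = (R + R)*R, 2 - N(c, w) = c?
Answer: -35736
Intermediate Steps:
N(c, w) = 2 - c
H(R) = 2*R**2 (H(R) = (2*R)*R = 2*R**2)
A = -23028 (A = 2 - 1*23030 = 2 - 23030 = -23028)
q = -35893 (q = -23028 - 12865 = -35893)
q + n(H(N(-2, -1)), 35) = -35893 + (189 - 2*(2 - 1*(-2))**2) = -35893 + (189 - 2*(2 + 2)**2) = -35893 + (189 - 2*4**2) = -35893 + (189 - 2*16) = -35893 + (189 - 1*32) = -35893 + (189 - 32) = -35893 + 157 = -35736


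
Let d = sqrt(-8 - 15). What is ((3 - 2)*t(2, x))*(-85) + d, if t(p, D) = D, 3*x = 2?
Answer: -170/3 + I*sqrt(23) ≈ -56.667 + 4.7958*I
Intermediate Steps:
x = 2/3 (x = (1/3)*2 = 2/3 ≈ 0.66667)
d = I*sqrt(23) (d = sqrt(-23) = I*sqrt(23) ≈ 4.7958*I)
((3 - 2)*t(2, x))*(-85) + d = ((3 - 2)*(2/3))*(-85) + I*sqrt(23) = (1*(2/3))*(-85) + I*sqrt(23) = (2/3)*(-85) + I*sqrt(23) = -170/3 + I*sqrt(23)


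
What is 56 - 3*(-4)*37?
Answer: 500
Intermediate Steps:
56 - 3*(-4)*37 = 56 + 12*37 = 56 + 444 = 500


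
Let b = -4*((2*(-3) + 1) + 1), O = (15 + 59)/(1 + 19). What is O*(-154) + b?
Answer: -2769/5 ≈ -553.80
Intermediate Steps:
O = 37/10 (O = 74/20 = 74*(1/20) = 37/10 ≈ 3.7000)
b = 16 (b = -4*((-6 + 1) + 1) = -4*(-5 + 1) = -4*(-4) = 16)
O*(-154) + b = (37/10)*(-154) + 16 = -2849/5 + 16 = -2769/5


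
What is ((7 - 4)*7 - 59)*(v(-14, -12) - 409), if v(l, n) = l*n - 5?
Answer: 9348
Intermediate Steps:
v(l, n) = -5 + l*n
((7 - 4)*7 - 59)*(v(-14, -12) - 409) = ((7 - 4)*7 - 59)*((-5 - 14*(-12)) - 409) = (3*7 - 59)*((-5 + 168) - 409) = (21 - 59)*(163 - 409) = -38*(-246) = 9348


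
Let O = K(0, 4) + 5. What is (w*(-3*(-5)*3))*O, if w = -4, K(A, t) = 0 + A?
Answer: -900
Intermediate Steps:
K(A, t) = A
O = 5 (O = 0 + 5 = 5)
(w*(-3*(-5)*3))*O = -4*(-3*(-5))*3*5 = -60*3*5 = -4*45*5 = -180*5 = -900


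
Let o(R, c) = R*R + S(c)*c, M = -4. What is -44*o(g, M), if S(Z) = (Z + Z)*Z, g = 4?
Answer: 4928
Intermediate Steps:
S(Z) = 2*Z**2 (S(Z) = (2*Z)*Z = 2*Z**2)
o(R, c) = R**2 + 2*c**3 (o(R, c) = R*R + (2*c**2)*c = R**2 + 2*c**3)
-44*o(g, M) = -44*(4**2 + 2*(-4)**3) = -44*(16 + 2*(-64)) = -44*(16 - 128) = -44*(-112) = 4928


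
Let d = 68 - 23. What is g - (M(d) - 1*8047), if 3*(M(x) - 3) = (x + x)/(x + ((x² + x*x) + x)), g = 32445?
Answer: 5587481/138 ≈ 40489.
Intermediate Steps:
d = 45
M(x) = 3 + 2*x/(3*(2*x + 2*x²)) (M(x) = 3 + ((x + x)/(x + ((x² + x*x) + x)))/3 = 3 + ((2*x)/(x + ((x² + x²) + x)))/3 = 3 + ((2*x)/(x + (2*x² + x)))/3 = 3 + ((2*x)/(x + (x + 2*x²)))/3 = 3 + ((2*x)/(2*x + 2*x²))/3 = 3 + (2*x/(2*x + 2*x²))/3 = 3 + 2*x/(3*(2*x + 2*x²)))
g - (M(d) - 1*8047) = 32445 - ((10 + 9*45)/(3*(1 + 45)) - 1*8047) = 32445 - ((⅓)*(10 + 405)/46 - 8047) = 32445 - ((⅓)*(1/46)*415 - 8047) = 32445 - (415/138 - 8047) = 32445 - 1*(-1110071/138) = 32445 + 1110071/138 = 5587481/138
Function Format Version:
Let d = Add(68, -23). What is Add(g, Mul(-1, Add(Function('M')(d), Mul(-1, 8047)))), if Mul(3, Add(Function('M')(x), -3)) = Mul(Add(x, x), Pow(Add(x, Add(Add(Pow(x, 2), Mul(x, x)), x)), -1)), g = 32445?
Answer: Rational(5587481, 138) ≈ 40489.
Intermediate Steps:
d = 45
Function('M')(x) = Add(3, Mul(Rational(2, 3), x, Pow(Add(Mul(2, x), Mul(2, Pow(x, 2))), -1))) (Function('M')(x) = Add(3, Mul(Rational(1, 3), Mul(Add(x, x), Pow(Add(x, Add(Add(Pow(x, 2), Mul(x, x)), x)), -1)))) = Add(3, Mul(Rational(1, 3), Mul(Mul(2, x), Pow(Add(x, Add(Add(Pow(x, 2), Pow(x, 2)), x)), -1)))) = Add(3, Mul(Rational(1, 3), Mul(Mul(2, x), Pow(Add(x, Add(Mul(2, Pow(x, 2)), x)), -1)))) = Add(3, Mul(Rational(1, 3), Mul(Mul(2, x), Pow(Add(x, Add(x, Mul(2, Pow(x, 2)))), -1)))) = Add(3, Mul(Rational(1, 3), Mul(Mul(2, x), Pow(Add(Mul(2, x), Mul(2, Pow(x, 2))), -1)))) = Add(3, Mul(Rational(1, 3), Mul(2, x, Pow(Add(Mul(2, x), Mul(2, Pow(x, 2))), -1)))) = Add(3, Mul(Rational(2, 3), x, Pow(Add(Mul(2, x), Mul(2, Pow(x, 2))), -1))))
Add(g, Mul(-1, Add(Function('M')(d), Mul(-1, 8047)))) = Add(32445, Mul(-1, Add(Mul(Rational(1, 3), Pow(Add(1, 45), -1), Add(10, Mul(9, 45))), Mul(-1, 8047)))) = Add(32445, Mul(-1, Add(Mul(Rational(1, 3), Pow(46, -1), Add(10, 405)), -8047))) = Add(32445, Mul(-1, Add(Mul(Rational(1, 3), Rational(1, 46), 415), -8047))) = Add(32445, Mul(-1, Add(Rational(415, 138), -8047))) = Add(32445, Mul(-1, Rational(-1110071, 138))) = Add(32445, Rational(1110071, 138)) = Rational(5587481, 138)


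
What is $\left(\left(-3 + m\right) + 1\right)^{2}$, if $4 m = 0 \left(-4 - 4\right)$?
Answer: $4$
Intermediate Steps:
$m = 0$ ($m = \frac{0 \left(-4 - 4\right)}{4} = \frac{0 \left(-8\right)}{4} = \frac{1}{4} \cdot 0 = 0$)
$\left(\left(-3 + m\right) + 1\right)^{2} = \left(\left(-3 + 0\right) + 1\right)^{2} = \left(-3 + 1\right)^{2} = \left(-2\right)^{2} = 4$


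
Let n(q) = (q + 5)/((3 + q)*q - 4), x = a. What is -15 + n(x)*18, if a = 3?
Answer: -33/7 ≈ -4.7143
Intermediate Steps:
x = 3
n(q) = (5 + q)/(-4 + q*(3 + q)) (n(q) = (5 + q)/(q*(3 + q) - 4) = (5 + q)/(-4 + q*(3 + q)))
-15 + n(x)*18 = -15 + ((5 + 3)/(-4 + 3² + 3*3))*18 = -15 + (8/(-4 + 9 + 9))*18 = -15 + (8/14)*18 = -15 + ((1/14)*8)*18 = -15 + (4/7)*18 = -15 + 72/7 = -33/7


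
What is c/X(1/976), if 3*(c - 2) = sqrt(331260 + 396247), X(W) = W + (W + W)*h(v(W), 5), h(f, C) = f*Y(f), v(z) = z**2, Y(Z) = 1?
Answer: 929714176/476289 + 464857088*sqrt(727507)/1428867 ≈ 2.7944e+5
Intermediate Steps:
h(f, C) = f (h(f, C) = f*1 = f)
X(W) = W + 2*W**3 (X(W) = W + (W + W)*W**2 = W + (2*W)*W**2 = W + 2*W**3)
c = 2 + sqrt(727507)/3 (c = 2 + sqrt(331260 + 396247)/3 = 2 + sqrt(727507)/3 ≈ 286.31)
c/X(1/976) = (2 + sqrt(727507)/3)/(1/976 + 2*(1/976)**3) = (2 + sqrt(727507)/3)/(1/976 + 2*(1/929714176)) = (2 + sqrt(727507)/3)/(1/976 + 1/464857088) = (2 + sqrt(727507)/3)/(476289/464857088) = (2 + sqrt(727507)/3)*(464857088/476289) = 929714176/476289 + 464857088*sqrt(727507)/1428867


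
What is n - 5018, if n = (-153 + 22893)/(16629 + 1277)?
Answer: -44914784/8953 ≈ -5016.7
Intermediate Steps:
n = 11370/8953 (n = 22740/17906 = 22740*(1/17906) = 11370/8953 ≈ 1.2700)
n - 5018 = 11370/8953 - 5018 = -44914784/8953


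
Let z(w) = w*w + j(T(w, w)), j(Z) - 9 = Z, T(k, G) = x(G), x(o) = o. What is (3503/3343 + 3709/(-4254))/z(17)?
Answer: 500515/895930686 ≈ 0.00055865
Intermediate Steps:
T(k, G) = G
j(Z) = 9 + Z
z(w) = 9 + w + w**2 (z(w) = w*w + (9 + w) = w**2 + (9 + w) = 9 + w + w**2)
(3503/3343 + 3709/(-4254))/z(17) = (3503/3343 + 3709/(-4254))/(9 + 17 + 17**2) = (3503*(1/3343) + 3709*(-1/4254))/(9 + 17 + 289) = (3503/3343 - 3709/4254)/315 = (2502575/14221122)*(1/315) = 500515/895930686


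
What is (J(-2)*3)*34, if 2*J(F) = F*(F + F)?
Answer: 408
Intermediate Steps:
J(F) = F**2 (J(F) = (F*(F + F))/2 = (F*(2*F))/2 = (2*F**2)/2 = F**2)
(J(-2)*3)*34 = ((-2)**2*3)*34 = (4*3)*34 = 12*34 = 408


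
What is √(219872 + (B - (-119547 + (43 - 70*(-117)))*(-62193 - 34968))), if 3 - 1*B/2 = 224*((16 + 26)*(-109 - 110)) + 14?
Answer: 10*I*√108110390 ≈ 1.0398e+5*I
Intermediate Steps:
B = 4120682 (B = 6 - 2*(224*((16 + 26)*(-109 - 110)) + 14) = 6 - 2*(224*(42*(-219)) + 14) = 6 - 2*(224*(-9198) + 14) = 6 - 2*(-2060352 + 14) = 6 - 2*(-2060338) = 6 + 4120676 = 4120682)
√(219872 + (B - (-119547 + (43 - 70*(-117)))*(-62193 - 34968))) = √(219872 + (4120682 - (-119547 + (43 - 70*(-117)))*(-62193 - 34968))) = √(219872 + (4120682 - (-119547 + (43 + 8190))*(-97161))) = √(219872 + (4120682 - (-119547 + 8233)*(-97161))) = √(219872 + (4120682 - (-111314)*(-97161))) = √(219872 + (4120682 - 1*10815379554)) = √(219872 + (4120682 - 10815379554)) = √(219872 - 10811258872) = √(-10811039000) = 10*I*√108110390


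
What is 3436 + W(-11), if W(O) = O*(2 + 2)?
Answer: 3392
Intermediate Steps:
W(O) = 4*O (W(O) = O*4 = 4*O)
3436 + W(-11) = 3436 + 4*(-11) = 3436 - 44 = 3392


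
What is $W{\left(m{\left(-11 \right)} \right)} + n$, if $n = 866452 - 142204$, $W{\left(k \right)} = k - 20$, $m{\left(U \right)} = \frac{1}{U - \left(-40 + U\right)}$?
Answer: $\frac{28969121}{40} \approx 7.2423 \cdot 10^{5}$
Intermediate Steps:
$m{\left(U \right)} = \frac{1}{40}$
$W{\left(k \right)} = -20 + k$ ($W{\left(k \right)} = k - 20 = -20 + k$)
$n = 724248$ ($n = 866452 - 142204 = 724248$)
$W{\left(m{\left(-11 \right)} \right)} + n = \left(-20 + \frac{1}{40}\right) + 724248 = - \frac{799}{40} + 724248 = \frac{28969121}{40}$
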